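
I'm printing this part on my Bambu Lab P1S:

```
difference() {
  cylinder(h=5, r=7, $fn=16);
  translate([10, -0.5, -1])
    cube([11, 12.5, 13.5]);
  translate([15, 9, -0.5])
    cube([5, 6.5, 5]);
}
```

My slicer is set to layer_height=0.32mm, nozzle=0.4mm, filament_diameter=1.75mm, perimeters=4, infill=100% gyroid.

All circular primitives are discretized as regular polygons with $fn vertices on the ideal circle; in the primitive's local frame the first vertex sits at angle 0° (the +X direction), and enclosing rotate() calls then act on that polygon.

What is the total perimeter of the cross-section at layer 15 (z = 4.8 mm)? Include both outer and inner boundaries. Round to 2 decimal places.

43.70 mm

At z = 4.8 mm: the cylinder: section is a regular 16-gon, circumradius r=7 (perimeter = 2·16·7.000·sin(180°/16) = 43.70 mm); the cube at (10, -0.5) (footprint 11×12.5) is included at this height (perimeter 47.00 mm); the cube at (15, 9) is absent (z outside [-0.5, 4.5]); After the difference (first − rest): starting from the r=7 cylinder, the 11×12.5 cube at (10, -0.5) misses the remaining region (no effect) — boundary = 43.70 mm. Overall, the cross-section is a single solid region. Total boundary length (outer) = 43.70 mm.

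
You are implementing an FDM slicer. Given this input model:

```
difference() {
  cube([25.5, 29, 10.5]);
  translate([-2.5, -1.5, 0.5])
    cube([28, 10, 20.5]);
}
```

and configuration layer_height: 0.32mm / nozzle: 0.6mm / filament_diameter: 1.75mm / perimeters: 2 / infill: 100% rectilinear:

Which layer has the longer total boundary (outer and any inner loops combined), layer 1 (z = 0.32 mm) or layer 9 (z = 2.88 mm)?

layer 1 (z = 0.32 mm)

Layer 1 (z = 0.32): the cube is present — its section is the full 25.5×29 rectangle (perimeter 109.00 mm); the cube at (-2.5, -1.5) is absent (z outside [0.5, 21]); Subtracting the remaining from the first: none of the subtracted shapes is present at this height, so the 25.5×29 cube is unchanged — boundary = 109.00 mm. So its perimeter = 109.00 mm. Layer 9 (z = 2.88): the cube is present — its section is the full 25.5×29 rectangle (perimeter 109.00 mm); the cube at (-2.5, -1.5) is present — its section is the full 28×10 rectangle (perimeter 76.00 mm); After the difference (first − rest): starting from the 25.5×29 cube, the 28×10 cube at (-2.5, -1.5) partially overlaps it — only the 216.75 mm² overlap (of its 280.00 mm²) is removed, clipping the outline — boundary = 92.00 mm. So its perimeter = 92.00 mm. Layer 1 is larger (109.00 vs 92.00 mm).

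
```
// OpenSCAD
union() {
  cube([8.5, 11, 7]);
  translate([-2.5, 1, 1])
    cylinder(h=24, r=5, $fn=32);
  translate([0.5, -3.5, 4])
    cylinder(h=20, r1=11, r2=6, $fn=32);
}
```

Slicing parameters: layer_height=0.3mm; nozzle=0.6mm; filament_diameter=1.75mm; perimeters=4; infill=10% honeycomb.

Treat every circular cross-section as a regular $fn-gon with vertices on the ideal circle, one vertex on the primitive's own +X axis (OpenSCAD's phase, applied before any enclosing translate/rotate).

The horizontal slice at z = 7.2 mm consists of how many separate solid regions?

1

At z = 7.2 mm: the cube is not intersected at this z (z outside [0, 7]); the r=5 cylinder at (-2.5, 1) gives a regular 32-gon of circumradius 5 (constant along its height); the cone at (0.5, -3.5) (r1=11→r2=6) has section circumradius 10.200 here — a regular 32-gon; Taking the union: the regions partially overlap (shared area 77.42 mm²), so overlapping operands fuse into one piece — 1 connected region. The result has 1 disconnected region.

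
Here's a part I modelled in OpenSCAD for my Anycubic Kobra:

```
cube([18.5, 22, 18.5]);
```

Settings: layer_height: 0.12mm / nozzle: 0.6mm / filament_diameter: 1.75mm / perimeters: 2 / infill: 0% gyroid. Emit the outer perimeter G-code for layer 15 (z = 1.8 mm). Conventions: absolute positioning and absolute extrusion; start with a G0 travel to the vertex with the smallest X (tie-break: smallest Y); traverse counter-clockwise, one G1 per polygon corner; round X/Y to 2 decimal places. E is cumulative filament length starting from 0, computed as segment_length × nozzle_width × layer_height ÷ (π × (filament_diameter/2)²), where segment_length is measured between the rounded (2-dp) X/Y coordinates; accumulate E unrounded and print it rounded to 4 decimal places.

At z = 1.8 mm: the 18.5×22 cube contributes its full rectangle. The outline is a single polygon with 4 vertices. Extrusion per mm of travel: 0.6 × 0.12 / (π × 0.875²) = 0.029934. Accumulating E over each segment gives final E = 2.4247.

G0 X0.00 Y0.00 Z1.80
G1 X18.50 Y0.00 E0.5538
G1 X18.50 Y22.00 E1.2123
G1 X0.00 Y22.00 E1.7661
G1 X0.00 Y0.00 E2.4247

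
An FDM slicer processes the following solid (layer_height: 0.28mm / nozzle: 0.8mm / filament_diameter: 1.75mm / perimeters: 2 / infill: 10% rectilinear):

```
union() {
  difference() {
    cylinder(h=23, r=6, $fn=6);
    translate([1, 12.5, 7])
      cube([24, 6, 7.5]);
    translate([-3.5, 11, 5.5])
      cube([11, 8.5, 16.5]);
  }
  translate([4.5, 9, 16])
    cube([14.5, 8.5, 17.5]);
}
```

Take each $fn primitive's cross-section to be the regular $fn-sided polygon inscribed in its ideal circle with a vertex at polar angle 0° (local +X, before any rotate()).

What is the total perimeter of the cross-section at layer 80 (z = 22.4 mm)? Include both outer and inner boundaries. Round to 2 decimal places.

At z = 22.4 mm: the r=6 cylinder contributes a regular 6-gon of circumradius 6 (perimeter = 2·6·6.000·sin(180°/6) = 36.00 mm); the cube at (1, 12.5) does not reach this height (z outside [7, 14.5]); the cube at (-3.5, 11) does not reach this height (z outside [5.5, 22]); Subtracting the remaining from the first: none of the subtracted shapes is present at this height, so the r=6 cylinder is unchanged — boundary = 36.00 mm; the 14.5×8.5 cube at (4.5, 9) contributes its full rectangle (perimeter 46.00 mm); Taking the union: the 2 present regions are separate (no shared area or edge), so areas and boundary lengths simply add and each stays a separate island — boundary = 82.00 mm. Overall, the cross-section has 2 separate islands. Total boundary length (outer) = 82.00 mm.

82.00 mm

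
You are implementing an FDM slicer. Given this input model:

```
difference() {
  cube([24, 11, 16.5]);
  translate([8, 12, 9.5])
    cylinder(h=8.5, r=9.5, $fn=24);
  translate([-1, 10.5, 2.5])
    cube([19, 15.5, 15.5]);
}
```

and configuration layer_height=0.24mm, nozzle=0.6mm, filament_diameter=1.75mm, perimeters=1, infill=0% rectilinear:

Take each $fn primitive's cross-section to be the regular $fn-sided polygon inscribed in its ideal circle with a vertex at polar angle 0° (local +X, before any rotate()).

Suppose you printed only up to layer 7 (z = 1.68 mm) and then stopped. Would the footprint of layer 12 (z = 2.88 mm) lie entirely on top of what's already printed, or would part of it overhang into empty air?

entirely on top

Compare the two slices. At z = 1.68: the cube is present — its section is the full 24×11 rectangle (area 264.00 mm²); the cylinder at (8, 12) does not reach this height (z outside [9.5, 18]); the cube at (-1, 10.5) does not reach this height (z outside [2.5, 18]); Subtracting the remaining from the first: none of the subtracted shapes is present at this height, so the 24×11 cube is unchanged — area = 264.00 mm². At z = 2.88: the cube is present — its section is the full 24×11 rectangle (area 264.00 mm²); the cylinder at (8, 12) does not reach this height (z outside [9.5, 18]); the cube at (-1, 10.5) (footprint 19×15.5) is included at this height (area 294.50 mm²); After the difference (first − rest): starting from the 24×11 cube (264.00 mm²), the 19×15.5 cube at (-1, 10.5) partially overlaps it — only the 9.00 mm² overlap (of its 294.50 mm²) is removed, clipping the outline — area = 255.00 mm². Checking containment: the cross-section at z = 2.88 is a subset of the cross-section at z = 1.68.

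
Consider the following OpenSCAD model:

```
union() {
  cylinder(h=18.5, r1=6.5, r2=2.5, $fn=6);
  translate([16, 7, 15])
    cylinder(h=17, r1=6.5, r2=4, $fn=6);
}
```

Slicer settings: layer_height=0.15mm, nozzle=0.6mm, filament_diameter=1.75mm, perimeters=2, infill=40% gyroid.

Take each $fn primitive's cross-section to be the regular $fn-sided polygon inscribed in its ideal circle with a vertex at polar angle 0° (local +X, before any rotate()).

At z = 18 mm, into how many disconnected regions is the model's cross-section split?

At z = 18 mm: the cone contributes a regular 6-gon of circumradius 2.608 (interpolated between r1=6.5 and r2=2.5 at t=0.973); the cone at (16, 7): at t=0.176 of its height the radius interpolates to r₁+(r₂−r₁)t = 6.059, giving a regular 6-gon of that circumradius; Taking the union: the 2 present regions are separate (no shared area or edge), so areas and boundary lengths simply add and each stays a separate island — 2 connected regions. The result has 2 disconnected regions.

2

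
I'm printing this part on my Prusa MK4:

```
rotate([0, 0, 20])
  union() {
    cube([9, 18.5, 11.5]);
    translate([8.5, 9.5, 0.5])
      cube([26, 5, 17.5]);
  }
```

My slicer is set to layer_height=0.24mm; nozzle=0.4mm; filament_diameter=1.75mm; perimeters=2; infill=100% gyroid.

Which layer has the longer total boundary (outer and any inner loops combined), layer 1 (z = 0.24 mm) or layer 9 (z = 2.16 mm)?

layer 9 (z = 2.16 mm)

Layer 1 (z = 0.24): the cube is present — its section is the full 9×18.5 rectangle (perimeter 55.00 mm); the cube at (8.5, 9.5) does not reach this height (z outside [0.5, 18]); Merging all regions: only the 9×18.5 cube is present, so the union is just that shape — boundary = 55.00 mm; (rotated 20° about Z; rotation is an isometry so areas/perimeters/island counts are preserved). So its perimeter = 55.00 mm. Layer 9 (z = 2.16): the 9×18.5 cube contributes its full rectangle (perimeter 55.00 mm); the 26×5 cube at (8.5, 9.5) contributes its full rectangle (perimeter 62.00 mm); Combining (union): the regions partially overlap (shared area 2.50 mm²), so the edge portions inside another operand are dropped and the merged outline is re-measured after clipping — boundary = 106.00 mm; (whole slice rotated 20° about Z — lengths, areas and connectivity unchanged). So its perimeter = 106.00 mm. Layer 9 is larger (106.00 vs 55.00 mm).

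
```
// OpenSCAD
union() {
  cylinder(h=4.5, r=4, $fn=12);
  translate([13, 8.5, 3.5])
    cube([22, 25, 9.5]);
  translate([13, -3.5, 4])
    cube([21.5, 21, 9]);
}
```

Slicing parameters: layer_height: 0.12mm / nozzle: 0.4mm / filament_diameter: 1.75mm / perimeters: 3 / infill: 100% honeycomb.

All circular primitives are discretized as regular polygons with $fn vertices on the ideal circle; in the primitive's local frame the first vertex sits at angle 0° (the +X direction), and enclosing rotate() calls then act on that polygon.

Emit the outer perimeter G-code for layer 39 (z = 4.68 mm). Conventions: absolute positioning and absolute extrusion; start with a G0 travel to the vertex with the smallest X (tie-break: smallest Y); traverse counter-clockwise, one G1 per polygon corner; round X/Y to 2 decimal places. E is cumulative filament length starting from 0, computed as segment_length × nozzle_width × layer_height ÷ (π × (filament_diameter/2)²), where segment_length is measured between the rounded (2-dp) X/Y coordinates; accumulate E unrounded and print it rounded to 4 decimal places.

G0 X13.00 Y-3.50 Z4.68
G1 X34.50 Y-3.50 E0.4291
G1 X34.50 Y8.50 E0.6685
G1 X35.00 Y8.50 E0.6785
G1 X35.00 Y33.50 E1.1774
G1 X13.00 Y33.50 E1.6164
G1 X13.00 Y-3.50 E2.3548

At z = 4.68 mm: the cylinder does not reach this height (z outside [0, 4.5]); the 22×25 cube at (13, 8.5) contributes its full rectangle; the cube at (13, -3.5) is present — its section is the full 21.5×21 rectangle; Merging all regions: the regions partially overlap (shared area 193.50 mm²), so overlapping operands fuse into one piece — 1 connected region. The outline is a single polygon with 6 vertices. Extrusion per mm of travel: 0.4 × 0.12 / (π × 0.875²) = 0.019956. Accumulating E over each segment gives final E = 2.3548.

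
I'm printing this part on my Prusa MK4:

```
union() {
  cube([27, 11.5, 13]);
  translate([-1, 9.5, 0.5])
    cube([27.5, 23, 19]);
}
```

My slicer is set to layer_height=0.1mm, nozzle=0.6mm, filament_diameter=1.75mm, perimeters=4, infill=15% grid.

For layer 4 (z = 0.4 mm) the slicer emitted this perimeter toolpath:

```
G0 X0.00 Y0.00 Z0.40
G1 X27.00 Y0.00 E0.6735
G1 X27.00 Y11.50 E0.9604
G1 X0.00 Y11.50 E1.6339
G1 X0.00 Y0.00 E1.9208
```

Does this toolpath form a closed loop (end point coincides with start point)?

Start point (G0): (0.00, 0.00). End point (last G1): the path returns to the start — closed.

yes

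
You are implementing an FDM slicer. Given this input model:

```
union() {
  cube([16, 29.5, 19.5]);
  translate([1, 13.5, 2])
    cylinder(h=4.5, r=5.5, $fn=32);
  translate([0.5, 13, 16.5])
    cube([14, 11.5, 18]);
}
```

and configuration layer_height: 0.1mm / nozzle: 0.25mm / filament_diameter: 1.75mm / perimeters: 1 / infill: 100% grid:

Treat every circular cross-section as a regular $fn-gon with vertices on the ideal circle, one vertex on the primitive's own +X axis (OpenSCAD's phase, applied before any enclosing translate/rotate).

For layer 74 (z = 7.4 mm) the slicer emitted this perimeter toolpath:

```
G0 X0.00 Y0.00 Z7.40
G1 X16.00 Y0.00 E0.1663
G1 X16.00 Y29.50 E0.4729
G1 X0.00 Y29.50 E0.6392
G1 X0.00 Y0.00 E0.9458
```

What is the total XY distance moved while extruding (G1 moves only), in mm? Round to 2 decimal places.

91.00 mm

Sum the Euclidean lengths of each G1 segment: total = 91.00 mm.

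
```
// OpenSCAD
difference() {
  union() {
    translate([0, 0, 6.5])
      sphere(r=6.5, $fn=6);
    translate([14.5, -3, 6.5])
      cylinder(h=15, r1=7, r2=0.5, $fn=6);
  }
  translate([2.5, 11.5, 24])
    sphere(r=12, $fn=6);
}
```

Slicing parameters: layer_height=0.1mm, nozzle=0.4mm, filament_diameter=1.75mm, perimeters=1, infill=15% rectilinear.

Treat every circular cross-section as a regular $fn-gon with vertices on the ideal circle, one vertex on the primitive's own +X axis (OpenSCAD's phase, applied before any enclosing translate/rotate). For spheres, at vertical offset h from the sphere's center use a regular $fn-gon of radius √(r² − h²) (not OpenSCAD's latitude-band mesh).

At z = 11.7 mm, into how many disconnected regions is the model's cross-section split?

2

At z = 11.7 mm: the r=6.5 sphere slices to a regular 6-gon of circumradius 3.900 (√(r²−h²) with h=5.2 from center); the cone at (14.5, -3) contributes a regular 6-gon of circumradius 4.747 (interpolated between r1=7 and r2=0.5 at t=0.347); Merging all regions: the 2 present regions are separate (no shared area or edge), so areas and boundary lengths simply add and each stays a separate island — 2 connected regions; the sphere at (2.5, 11.5) is not intersected at this z (|z−center|=12.300 > r=12); After the difference (first − rest): none of the subtracted shapes is present at this height, so that combined region is unchanged — 2 connected regions. The result has 2 disconnected regions.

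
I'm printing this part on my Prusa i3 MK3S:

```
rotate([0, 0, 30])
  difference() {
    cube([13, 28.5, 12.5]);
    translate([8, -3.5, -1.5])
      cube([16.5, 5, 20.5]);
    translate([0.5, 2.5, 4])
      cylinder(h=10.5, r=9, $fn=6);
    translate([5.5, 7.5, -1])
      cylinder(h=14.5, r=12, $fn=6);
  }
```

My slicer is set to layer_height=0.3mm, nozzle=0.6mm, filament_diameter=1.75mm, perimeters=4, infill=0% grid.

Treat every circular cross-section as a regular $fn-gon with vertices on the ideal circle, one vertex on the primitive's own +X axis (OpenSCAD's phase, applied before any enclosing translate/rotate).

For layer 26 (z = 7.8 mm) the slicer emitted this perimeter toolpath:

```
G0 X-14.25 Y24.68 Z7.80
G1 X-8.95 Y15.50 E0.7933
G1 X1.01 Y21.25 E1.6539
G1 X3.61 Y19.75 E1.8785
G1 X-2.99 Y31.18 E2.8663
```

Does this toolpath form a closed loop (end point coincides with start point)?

Start point (G0): (-14.25, 24.68). End point (last G1): the path does not return to the start — open.

no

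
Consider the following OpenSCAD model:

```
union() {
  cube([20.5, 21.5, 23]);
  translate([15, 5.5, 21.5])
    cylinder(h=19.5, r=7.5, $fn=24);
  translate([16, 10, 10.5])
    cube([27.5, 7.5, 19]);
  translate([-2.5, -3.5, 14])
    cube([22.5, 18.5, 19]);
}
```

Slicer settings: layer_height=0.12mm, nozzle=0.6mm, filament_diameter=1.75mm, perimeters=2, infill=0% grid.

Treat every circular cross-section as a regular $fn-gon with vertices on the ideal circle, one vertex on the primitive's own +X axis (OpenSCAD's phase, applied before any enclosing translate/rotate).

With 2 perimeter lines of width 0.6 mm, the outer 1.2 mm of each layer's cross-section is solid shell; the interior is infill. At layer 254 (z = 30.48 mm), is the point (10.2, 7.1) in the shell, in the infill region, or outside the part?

infill

At z = 30.48 mm: the cube is not intersected at this z (z outside [0, 23]); the r=7.5 cylinder at (15, 5.5) contributes a regular 24-gon of circumradius 7.5; the cube at (16, 10) does not reach this height (z outside [10.5, 29.5]); the cube at (-2.5, -3.5) is present — its section is the full 22.5×18.5 rectangle; Combining (union): the regions partially overlap (shared area 155.86 mm²), so overlapping operands fuse into one piece — 1 connected region. Overall, the cross-section is a single solid region. The nearest boundary edge runs (-2.50, 15.00)→(20.00, 15.00); distance from the point to it = 7.90 mm. The point is inside the cross-section and 7.90 mm from the nearest boundary — more than the 1.2 mm shell width (2 × 0.6), so it's in the infill interior.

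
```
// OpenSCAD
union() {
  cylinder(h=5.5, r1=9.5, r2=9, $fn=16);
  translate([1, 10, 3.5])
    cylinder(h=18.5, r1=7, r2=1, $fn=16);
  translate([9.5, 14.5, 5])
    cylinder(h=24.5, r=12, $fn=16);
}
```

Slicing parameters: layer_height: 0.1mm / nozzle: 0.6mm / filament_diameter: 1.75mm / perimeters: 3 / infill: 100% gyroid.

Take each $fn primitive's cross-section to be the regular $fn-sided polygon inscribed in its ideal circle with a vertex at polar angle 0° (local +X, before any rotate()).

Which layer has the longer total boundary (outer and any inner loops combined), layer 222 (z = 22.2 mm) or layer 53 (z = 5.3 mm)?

layer 53 (z = 5.3 mm)

Layer 222 (z = 22.2): the cone does not reach this height (z outside [0, 5.5]); the cone at (1, 10) is not intersected at this z (z outside [3.5, 22]); the r=12 cylinder at (9.5, 14.5) contributes a regular 16-gon of circumradius 12 (perimeter = 2·16·12.000·sin(180°/16) = 74.91 mm); Merging all regions: only the r=12 cylinder at (9.5, 14.5) is present, so the union is just that shape — boundary = 74.91 mm. So its perimeter = 74.91 mm. Layer 53 (z = 5.3): the cone: at t=0.964 of its height the radius interpolates to r₁+(r₂−r₁)t = 9.018, giving a regular 16-gon of that circumradius (perimeter = 2·16·9.018·sin(180°/16) = 56.30 mm); the cone at (1, 10) contributes a regular 16-gon of circumradius 6.416 (interpolated between r1=7 and r2=1 at t=0.097) (perimeter = 2·16·6.416·sin(180°/16) = 40.06 mm); the cylinder at (9.5, 14.5): section is a regular 16-gon, circumradius r=12 (perimeter = 2·16·12.000·sin(180°/16) = 74.91 mm); Merging all regions: the regions partially overlap (shared area 132.48 mm²), so the edge portions inside another operand are dropped and the merged outline is re-measured after clipping — boundary = 105.29 mm. So its perimeter = 105.29 mm. Layer 53 is larger (105.29 vs 74.91 mm).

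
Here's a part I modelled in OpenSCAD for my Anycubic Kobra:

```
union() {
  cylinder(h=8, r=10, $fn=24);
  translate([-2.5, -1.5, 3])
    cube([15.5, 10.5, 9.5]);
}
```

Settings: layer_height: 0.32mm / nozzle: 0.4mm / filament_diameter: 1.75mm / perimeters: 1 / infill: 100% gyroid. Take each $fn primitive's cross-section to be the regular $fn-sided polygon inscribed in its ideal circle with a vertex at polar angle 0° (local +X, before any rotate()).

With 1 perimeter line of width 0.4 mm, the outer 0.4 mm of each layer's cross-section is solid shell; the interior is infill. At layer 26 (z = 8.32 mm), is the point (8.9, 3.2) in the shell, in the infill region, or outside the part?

At z = 8.32 mm: the cylinder does not reach this height (z outside [0, 8]); the cube at (-2.5, -1.5) is present — its section is the full 15.5×10.5 rectangle; Merging all regions: only the 15.5×10.5 cube at (-2.5, -1.5) is present, so the union is just that shape — 1 connected region. Overall, the cross-section is a single solid region. The nearest boundary edge runs (13.00, -1.50)→(13.00, 9.00); distance from the point to it = 4.10 mm. The point is inside the cross-section and 4.10 mm from the nearest boundary — more than the 0.4 mm shell width (1 × 0.4), so it's in the infill interior.

infill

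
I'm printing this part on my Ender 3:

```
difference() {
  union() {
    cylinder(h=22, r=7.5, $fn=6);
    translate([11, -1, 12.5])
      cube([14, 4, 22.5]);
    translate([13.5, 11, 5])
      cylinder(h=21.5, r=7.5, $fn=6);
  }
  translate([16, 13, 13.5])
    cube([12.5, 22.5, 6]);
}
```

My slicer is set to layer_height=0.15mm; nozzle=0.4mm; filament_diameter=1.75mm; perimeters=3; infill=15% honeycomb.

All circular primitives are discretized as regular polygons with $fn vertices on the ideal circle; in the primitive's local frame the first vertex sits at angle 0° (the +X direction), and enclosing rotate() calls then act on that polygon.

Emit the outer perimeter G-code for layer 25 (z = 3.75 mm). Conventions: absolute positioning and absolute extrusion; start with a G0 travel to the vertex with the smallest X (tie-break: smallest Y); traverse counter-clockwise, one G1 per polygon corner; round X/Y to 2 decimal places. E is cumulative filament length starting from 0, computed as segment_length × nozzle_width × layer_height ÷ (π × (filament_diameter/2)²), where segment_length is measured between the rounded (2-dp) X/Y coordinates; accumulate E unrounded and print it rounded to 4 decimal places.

At z = 3.75 mm: the r=7.5 cylinder gives a regular 6-gon of circumradius 7.5 (constant along its height); the cube at (11, -1) is absent (z outside [12.5, 35]); the cylinder at (13.5, 11) is absent (z outside [5, 26.5]); Merging all regions: only the r=7.5 cylinder is present, so the union is just that shape — 1 connected region; the cube at (16, 13) is not intersected at this z (z outside [13.5, 19.5]); After the difference (first − rest): none of the subtracted shapes is present at this height, so that combined region is unchanged — 1 connected region. The outline is a single polygon with 6 vertices. Extrusion per mm of travel: 0.4 × 0.15 / (π × 0.875²) = 0.024945. Accumulating E over each segment gives final E = 1.1229.

G0 X-7.50 Y0.00 Z3.75
G1 X-3.75 Y-6.50 E0.1872
G1 X3.75 Y-6.50 E0.3743
G1 X7.50 Y0.00 E0.5615
G1 X3.75 Y6.50 E0.7487
G1 X-3.75 Y6.50 E0.9358
G1 X-7.50 Y0.00 E1.1229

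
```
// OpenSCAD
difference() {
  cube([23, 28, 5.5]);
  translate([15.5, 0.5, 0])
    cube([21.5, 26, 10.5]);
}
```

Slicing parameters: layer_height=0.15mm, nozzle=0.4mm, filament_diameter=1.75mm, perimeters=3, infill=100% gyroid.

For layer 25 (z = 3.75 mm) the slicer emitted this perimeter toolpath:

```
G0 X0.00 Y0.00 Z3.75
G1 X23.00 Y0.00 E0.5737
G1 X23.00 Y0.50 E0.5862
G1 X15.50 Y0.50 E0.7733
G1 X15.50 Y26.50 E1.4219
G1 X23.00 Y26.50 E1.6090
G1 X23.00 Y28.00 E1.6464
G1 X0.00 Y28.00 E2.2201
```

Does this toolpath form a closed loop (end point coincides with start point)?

Start point (G0): (0.00, 0.00). End point (last G1): the path does not return to the start — open.

no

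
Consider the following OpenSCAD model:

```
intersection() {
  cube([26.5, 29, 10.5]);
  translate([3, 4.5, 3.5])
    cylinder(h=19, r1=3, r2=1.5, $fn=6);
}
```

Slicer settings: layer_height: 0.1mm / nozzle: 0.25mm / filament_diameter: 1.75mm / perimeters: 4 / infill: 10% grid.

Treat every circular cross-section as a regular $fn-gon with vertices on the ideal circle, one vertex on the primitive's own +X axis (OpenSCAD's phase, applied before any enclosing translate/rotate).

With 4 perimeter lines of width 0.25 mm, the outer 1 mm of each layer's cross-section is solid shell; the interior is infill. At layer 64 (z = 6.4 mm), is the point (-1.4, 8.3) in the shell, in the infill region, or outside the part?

At z = 6.4 mm: the 26.5×29 cube contributes its full rectangle; the cone at (3, 4.5): at t=0.153 of its height the radius interpolates to r₁+(r₂−r₁)t = 2.771, giving a regular 6-gon of that circumradius; After intersecting: the cone at (3, 4.5) lies inside the 26.5×29 cube, so the common part is the cone at (3, 4.5) itself — 1 connected region. Overall, the cross-section is a single solid region. The nearest boundary edge runs (0.23, 4.50)→(1.61, 6.90); distance from the point to it = 3.31 mm. The point is not inside any of the regions above, so it lies outside the cross-section (3.31 mm from the nearest boundary).

outside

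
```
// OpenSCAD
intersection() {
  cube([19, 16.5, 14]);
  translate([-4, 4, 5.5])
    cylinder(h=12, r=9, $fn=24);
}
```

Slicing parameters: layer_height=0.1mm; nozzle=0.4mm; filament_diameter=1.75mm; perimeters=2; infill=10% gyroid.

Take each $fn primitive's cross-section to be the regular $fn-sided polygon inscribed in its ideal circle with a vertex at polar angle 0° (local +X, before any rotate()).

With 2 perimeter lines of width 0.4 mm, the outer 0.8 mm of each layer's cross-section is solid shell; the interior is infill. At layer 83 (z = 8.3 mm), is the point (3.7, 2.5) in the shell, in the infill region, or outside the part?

infill

At z = 8.3 mm: the 19×16.5 cube contributes its full rectangle; the cylinder at (-4, 4): section is a regular 24-gon, circumradius r=9; Taking the intersection: the r=9 cylinder at (-4, 4) partially overlaps the 19×16.5 cube; clipping to the common part keeps 46.89 mm² — 1 connected region. Overall, the cross-section is a single solid region. The nearest boundary edge runs (5.00, 4.00)→(4.69, 1.67); distance from the point to it = 1.09 mm. The point is inside the cross-section and 1.09 mm from the nearest boundary — more than the 0.8 mm shell width (2 × 0.4), so it's in the infill interior.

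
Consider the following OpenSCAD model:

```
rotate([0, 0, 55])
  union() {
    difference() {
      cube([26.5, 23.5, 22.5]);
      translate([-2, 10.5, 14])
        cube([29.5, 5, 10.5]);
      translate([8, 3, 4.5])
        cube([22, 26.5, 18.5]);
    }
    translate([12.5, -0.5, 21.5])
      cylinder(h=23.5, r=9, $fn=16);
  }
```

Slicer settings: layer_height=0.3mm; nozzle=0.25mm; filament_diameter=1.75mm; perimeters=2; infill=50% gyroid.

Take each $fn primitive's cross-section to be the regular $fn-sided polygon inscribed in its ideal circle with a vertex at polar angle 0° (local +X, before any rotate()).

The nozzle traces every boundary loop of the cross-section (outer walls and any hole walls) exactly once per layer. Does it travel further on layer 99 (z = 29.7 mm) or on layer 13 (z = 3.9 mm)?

Layer 99 (z = 29.7): the cube does not reach this height (z outside [0, 22.5]); the cube at (-2, 10.5) does not reach this height (z outside [14, 24.5]); the cube at (8, 3) is not intersected at this z (z outside [4.5, 23]); Taking the first minus the rest: the first operand is absent here, so nothing remains; the r=9 cylinder at (12.5, -0.5) contributes a regular 16-gon of circumradius 9 (perimeter = 2·16·9.000·sin(180°/16) = 56.19 mm); Combining (union): only the r=9 cylinder at (12.5, -0.5) is present, so the union is just that shape — boundary = 56.19 mm; (rotated 55° about Z; rotation is an isometry so areas/perimeters/island counts are preserved). So its perimeter = 56.19 mm. Layer 13 (z = 3.9): the cube is present — its section is the full 26.5×23.5 rectangle (perimeter 100.00 mm); the cube at (-2, 10.5) does not reach this height (z outside [14, 24.5]); the cube at (8, 3) is not intersected at this z (z outside [4.5, 23]); After the difference (first − rest): none of the subtracted shapes is present at this height, so the 26.5×23.5 cube is unchanged — boundary = 100.00 mm; the cylinder at (12.5, -0.5) is not intersected at this z (z outside [21.5, 45]); Combining (union): only the result so far is present, so the union is just that shape — boundary = 100.00 mm; (rotated 55° about Z; rotation is an isometry so areas/perimeters/island counts are preserved). So its perimeter = 100.00 mm. Layer 13 is larger (100.00 vs 56.19 mm).

layer 13 (z = 3.9 mm)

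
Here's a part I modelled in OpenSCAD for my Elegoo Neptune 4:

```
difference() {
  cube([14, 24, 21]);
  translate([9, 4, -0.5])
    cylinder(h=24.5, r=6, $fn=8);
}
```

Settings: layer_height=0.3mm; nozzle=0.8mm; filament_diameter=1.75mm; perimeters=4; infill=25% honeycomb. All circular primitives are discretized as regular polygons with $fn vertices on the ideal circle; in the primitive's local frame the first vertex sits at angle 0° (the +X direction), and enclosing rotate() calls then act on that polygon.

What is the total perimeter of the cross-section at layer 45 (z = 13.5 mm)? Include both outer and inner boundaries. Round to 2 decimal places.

84.29 mm

At z = 13.5 mm: the cube is present — its section is the full 14×24 rectangle (perimeter 76.00 mm); the cylinder at (9, 4): section is a regular 8-gon, circumradius r=6 (perimeter = 2·8·6.000·sin(180°/8) = 36.74 mm); Subtracting the remaining from the first: starting from the 14×24 cube, the r=6 cylinder at (9, 4) partially overlaps it — only the 89.87 mm² overlap (of its 101.82 mm²) is removed, clipping the outline — boundary = 84.29 mm. Overall, the cross-section has 2 separate islands. Total boundary length (outer) = 84.29 mm.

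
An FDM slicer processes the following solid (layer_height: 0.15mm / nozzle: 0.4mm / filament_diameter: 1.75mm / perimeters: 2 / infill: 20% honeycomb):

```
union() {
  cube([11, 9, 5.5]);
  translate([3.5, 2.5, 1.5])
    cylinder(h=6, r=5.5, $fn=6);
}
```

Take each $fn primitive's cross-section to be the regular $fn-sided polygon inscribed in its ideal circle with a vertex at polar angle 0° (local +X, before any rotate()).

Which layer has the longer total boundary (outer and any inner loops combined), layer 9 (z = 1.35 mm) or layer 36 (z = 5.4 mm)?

layer 36 (z = 5.4 mm)

Layer 9 (z = 1.35): the cube is present — its section is the full 11×9 rectangle (perimeter 40.00 mm); the cylinder at (3.5, 2.5) does not reach this height (z outside [1.5, 7.5]); Combining (union): only the 11×9 cube is present, so the union is just that shape — boundary = 40.00 mm. So its perimeter = 40.00 mm. Layer 36 (z = 5.4): the cube (footprint 11×9) is included at this height (perimeter 40.00 mm); the r=5.5 cylinder at (3.5, 2.5) gives a regular 6-gon of circumradius 5.5 (constant along its height) (perimeter = 2·6·5.500·sin(180°/6) = 33.00 mm); Taking the union: the regions partially overlap (shared area 56.53 mm²), so the edge portions inside another operand are dropped and the merged outline is re-measured after clipping — boundary = 44.09 mm. So its perimeter = 44.09 mm. Layer 36 is larger (44.09 vs 40.00 mm).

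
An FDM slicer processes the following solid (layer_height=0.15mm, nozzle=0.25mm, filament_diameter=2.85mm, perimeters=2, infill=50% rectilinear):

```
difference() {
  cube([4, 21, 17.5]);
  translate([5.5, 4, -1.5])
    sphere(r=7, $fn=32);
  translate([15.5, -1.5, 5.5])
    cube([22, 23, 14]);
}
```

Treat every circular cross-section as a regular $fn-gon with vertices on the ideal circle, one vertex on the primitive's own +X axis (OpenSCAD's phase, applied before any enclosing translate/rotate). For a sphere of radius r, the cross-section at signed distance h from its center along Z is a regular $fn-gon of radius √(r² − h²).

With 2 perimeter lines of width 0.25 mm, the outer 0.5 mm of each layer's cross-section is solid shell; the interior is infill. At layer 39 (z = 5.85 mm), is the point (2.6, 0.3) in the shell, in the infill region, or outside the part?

At z = 5.85 mm: the cube is present — its section is the full 4×21 rectangle; the sphere at (5.5, 4) does not reach this height (|z−center|=7.350 > r=7); the cube at (15.5, -1.5) is present — its section is the full 22×23 rectangle; Subtracting the remaining from the first: starting from the 4×21 cube, the 22×23 cube at (15.5, -1.5) misses the remaining region (no effect) — 1 connected region. Overall, the cross-section is a single solid region. The nearest boundary edge runs (4.00, 0.00)→(0.00, 0.00); distance from the point to it = 0.30 mm. The point is inside the cross-section, 0.30 mm from the nearest boundary — within the 0.5 mm shell band (2 × 0.25).

shell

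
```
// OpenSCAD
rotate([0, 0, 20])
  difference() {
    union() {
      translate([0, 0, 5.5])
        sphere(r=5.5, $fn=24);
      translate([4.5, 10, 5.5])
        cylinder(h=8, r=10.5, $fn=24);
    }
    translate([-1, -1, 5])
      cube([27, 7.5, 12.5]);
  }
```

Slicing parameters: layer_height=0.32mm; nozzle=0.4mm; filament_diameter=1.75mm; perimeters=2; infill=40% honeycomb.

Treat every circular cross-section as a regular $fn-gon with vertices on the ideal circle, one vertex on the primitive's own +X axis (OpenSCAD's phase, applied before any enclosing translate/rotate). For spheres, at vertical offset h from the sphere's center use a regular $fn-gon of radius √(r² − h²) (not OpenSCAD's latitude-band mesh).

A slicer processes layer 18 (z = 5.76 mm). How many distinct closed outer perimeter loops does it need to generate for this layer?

1

At z = 5.76 mm: the r=5.5 sphere slices to a regular 24-gon of circumradius 5.494 (√(r²−h²) with h=0.26 from center); the r=10.5 cylinder at (4.5, 10) contributes a regular 24-gon of circumradius 10.5; Merging all regions: the regions partially overlap (shared area 36.17 mm²), so overlapping operands fuse into one piece — 1 connected region; the 27×7.5 cube at (-1, -1) contributes its full rectangle; Subtracting the remaining from the first: starting from the result so far, the 27×7.5 cube at (-1, -1) partially overlaps it — only the 91.50 mm² overlap (of its 202.50 mm²) is removed, clipping the outline — 1 connected region; (rotated 20° about Z; rotation is an isometry so areas/perimeters/island counts are preserved). The result has 1 disconnected region.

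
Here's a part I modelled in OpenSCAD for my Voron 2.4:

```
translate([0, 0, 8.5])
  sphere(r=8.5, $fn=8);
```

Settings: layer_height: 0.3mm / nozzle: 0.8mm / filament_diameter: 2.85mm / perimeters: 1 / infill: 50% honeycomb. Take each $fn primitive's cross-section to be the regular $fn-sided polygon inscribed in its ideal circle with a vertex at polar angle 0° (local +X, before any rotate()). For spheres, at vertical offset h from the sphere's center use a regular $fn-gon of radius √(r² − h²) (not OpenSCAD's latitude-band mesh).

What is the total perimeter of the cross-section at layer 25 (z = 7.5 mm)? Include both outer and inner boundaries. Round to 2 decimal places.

51.68 mm

At z = 7.5 mm: the sphere: section is a regular 8-gon, circumradius = √(r²−h²) = √(8.5²−1²) = 8.441 (perimeter = 2·8·8.441·sin(180°/8) = 51.68 mm). Overall, the cross-section is a single solid region. Total boundary length (outer) = 51.68 mm.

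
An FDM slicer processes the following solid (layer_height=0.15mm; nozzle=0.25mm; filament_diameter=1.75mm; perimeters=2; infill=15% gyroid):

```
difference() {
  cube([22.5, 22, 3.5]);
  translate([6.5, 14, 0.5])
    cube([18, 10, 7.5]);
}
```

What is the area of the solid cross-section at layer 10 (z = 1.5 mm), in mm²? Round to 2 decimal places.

At z = 1.5 mm: the cube (footprint 22.5×22) is included at this height (area 495.00 mm²); the 18×10 cube at (6.5, 14) contributes its full rectangle (area 180.00 mm²); Taking the first minus the rest: starting from the 22.5×22 cube (495.00 mm²), the 18×10 cube at (6.5, 14) partially overlaps it — only the 128.00 mm² overlap (of its 180.00 mm²) is removed, clipping the outline — area = 367.00 mm². Overall, the cross-section is a single solid region. Net area = 367.00 mm².

367.00 mm²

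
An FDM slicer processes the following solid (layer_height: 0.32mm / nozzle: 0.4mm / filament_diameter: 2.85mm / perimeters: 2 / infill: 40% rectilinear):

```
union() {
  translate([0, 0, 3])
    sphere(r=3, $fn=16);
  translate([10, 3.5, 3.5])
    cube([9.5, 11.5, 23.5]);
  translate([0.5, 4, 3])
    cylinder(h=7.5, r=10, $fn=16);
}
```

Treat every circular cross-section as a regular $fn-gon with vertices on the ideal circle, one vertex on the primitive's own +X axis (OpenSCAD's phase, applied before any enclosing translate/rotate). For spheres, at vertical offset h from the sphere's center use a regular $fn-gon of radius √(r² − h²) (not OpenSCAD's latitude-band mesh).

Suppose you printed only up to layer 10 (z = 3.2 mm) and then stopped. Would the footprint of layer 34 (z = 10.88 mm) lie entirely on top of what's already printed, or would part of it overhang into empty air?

part overhangs

Compare the two slices. At z = 3.2: the sphere: section is a regular 16-gon, circumradius = √(r²−h²) = √(3²−0.2²) = 2.993 (area = (16/2)·2.993²·sin(360°/16) = 27.43 mm²); the cube at (10, 3.5) is not intersected at this z (z outside [3.5, 27]); the r=10 cylinder at (0.5, 4) contributes a regular 16-gon of circumradius 10 (area = (16/2)·10.000²·sin(360°/16) = 306.15 mm²); Taking the union: the r=3 sphere lies entirely inside the r=10 cylinder at (0.5, 4), so the union is just the r=10 cylinder at (0.5, 4) — area = 306.15 mm². At z = 10.88: the sphere does not reach this height (|z−center|=7.880 > r=3); the cube at (10, 3.5) (footprint 9.5×11.5) is included at this height (area 109.25 mm²); the cylinder at (0.5, 4) is absent (z outside [3, 10.5]); Combining (union): only the 9.5×11.5 cube at (10, 3.5) is present, so the union is just that shape — area = 109.25 mm². Checking containment: at z = 10.88 the cross-section extends beyond the z = 3.2 cross-section by about 108.40 mm².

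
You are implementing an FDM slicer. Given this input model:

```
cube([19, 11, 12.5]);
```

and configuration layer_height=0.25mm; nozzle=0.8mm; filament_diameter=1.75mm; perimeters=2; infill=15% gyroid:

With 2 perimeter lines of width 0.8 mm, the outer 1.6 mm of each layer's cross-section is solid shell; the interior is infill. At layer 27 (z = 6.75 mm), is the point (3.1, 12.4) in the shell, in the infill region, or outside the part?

outside

At z = 6.75 mm: the 19×11 cube contributes its full rectangle. Overall, the cross-section is a single solid region. The nearest boundary edge runs (19.00, 11.00)→(0.00, 11.00); distance from the point to it = 1.40 mm. The point is not inside any of the regions above, so it lies outside the cross-section (1.40 mm from the nearest boundary).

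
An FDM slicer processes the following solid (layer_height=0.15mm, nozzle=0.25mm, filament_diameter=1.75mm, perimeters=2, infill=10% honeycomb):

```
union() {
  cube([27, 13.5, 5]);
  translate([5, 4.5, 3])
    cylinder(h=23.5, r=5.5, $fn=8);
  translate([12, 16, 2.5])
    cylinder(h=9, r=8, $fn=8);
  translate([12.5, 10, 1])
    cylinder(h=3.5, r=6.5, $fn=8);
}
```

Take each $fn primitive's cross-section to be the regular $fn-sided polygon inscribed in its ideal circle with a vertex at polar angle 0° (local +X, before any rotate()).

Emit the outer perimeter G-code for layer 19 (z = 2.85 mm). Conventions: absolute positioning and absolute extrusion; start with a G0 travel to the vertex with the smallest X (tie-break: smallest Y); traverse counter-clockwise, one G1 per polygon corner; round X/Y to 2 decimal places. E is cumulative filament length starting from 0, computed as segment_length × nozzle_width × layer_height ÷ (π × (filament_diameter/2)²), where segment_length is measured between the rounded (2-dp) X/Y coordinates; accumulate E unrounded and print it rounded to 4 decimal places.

G0 X0.00 Y0.00 Z2.85
G1 X27.00 Y0.00 E0.4209
G1 X27.00 Y13.50 E0.6314
G1 X18.96 Y13.50 E0.7568
G1 X20.00 Y16.00 E0.7990
G1 X17.66 Y21.66 E0.8945
G1 X12.00 Y24.00 E0.9900
G1 X6.34 Y21.66 E1.0854
G1 X4.00 Y16.00 E1.1809
G1 X5.04 Y13.50 E1.2232
G1 X0.00 Y13.50 E1.3017
G1 X0.00 Y0.00 E1.5122

At z = 2.85 mm: the cube is present — its section is the full 27×13.5 rectangle; the cylinder at (5, 4.5) is absent (z outside [3, 26.5]); the cylinder at (12, 16): section is a regular 8-gon, circumradius r=8; the r=6.5 cylinder at (12.5, 10) gives a regular 8-gon of circumradius 6.5 (constant along its height); Combining (union): the regions partially overlap (shared area 172.60 mm²), so overlapping operands fuse into one piece — 1 connected region. The outline is a single polygon with 11 vertices. Extrusion per mm of travel: 0.25 × 0.15 / (π × 0.875²) = 0.015591. Accumulating E over each segment gives final E = 1.5122.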